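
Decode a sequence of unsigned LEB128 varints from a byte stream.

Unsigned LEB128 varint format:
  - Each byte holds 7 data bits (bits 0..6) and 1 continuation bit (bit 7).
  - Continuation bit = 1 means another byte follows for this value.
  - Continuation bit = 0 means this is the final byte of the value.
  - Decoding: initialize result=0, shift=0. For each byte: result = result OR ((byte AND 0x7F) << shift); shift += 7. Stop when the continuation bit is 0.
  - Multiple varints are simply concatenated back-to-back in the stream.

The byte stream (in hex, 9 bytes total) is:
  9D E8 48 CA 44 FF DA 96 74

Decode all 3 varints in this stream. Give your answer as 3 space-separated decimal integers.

  byte[0]=0x9D cont=1 payload=0x1D=29: acc |= 29<<0 -> acc=29 shift=7
  byte[1]=0xE8 cont=1 payload=0x68=104: acc |= 104<<7 -> acc=13341 shift=14
  byte[2]=0x48 cont=0 payload=0x48=72: acc |= 72<<14 -> acc=1192989 shift=21 [end]
Varint 1: bytes[0:3] = 9D E8 48 -> value 1192989 (3 byte(s))
  byte[3]=0xCA cont=1 payload=0x4A=74: acc |= 74<<0 -> acc=74 shift=7
  byte[4]=0x44 cont=0 payload=0x44=68: acc |= 68<<7 -> acc=8778 shift=14 [end]
Varint 2: bytes[3:5] = CA 44 -> value 8778 (2 byte(s))
  byte[5]=0xFF cont=1 payload=0x7F=127: acc |= 127<<0 -> acc=127 shift=7
  byte[6]=0xDA cont=1 payload=0x5A=90: acc |= 90<<7 -> acc=11647 shift=14
  byte[7]=0x96 cont=1 payload=0x16=22: acc |= 22<<14 -> acc=372095 shift=21
  byte[8]=0x74 cont=0 payload=0x74=116: acc |= 116<<21 -> acc=243641727 shift=28 [end]
Varint 3: bytes[5:9] = FF DA 96 74 -> value 243641727 (4 byte(s))

Answer: 1192989 8778 243641727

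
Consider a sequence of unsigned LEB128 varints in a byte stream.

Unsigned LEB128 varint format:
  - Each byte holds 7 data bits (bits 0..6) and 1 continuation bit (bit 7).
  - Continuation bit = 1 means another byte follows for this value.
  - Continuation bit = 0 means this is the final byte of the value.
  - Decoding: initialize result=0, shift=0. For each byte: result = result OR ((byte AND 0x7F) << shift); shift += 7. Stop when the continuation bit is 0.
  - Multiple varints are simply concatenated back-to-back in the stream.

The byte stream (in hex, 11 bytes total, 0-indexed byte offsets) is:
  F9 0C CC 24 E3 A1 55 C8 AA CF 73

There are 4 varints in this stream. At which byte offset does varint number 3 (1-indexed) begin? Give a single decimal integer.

  byte[0]=0xF9 cont=1 payload=0x79=121: acc |= 121<<0 -> acc=121 shift=7
  byte[1]=0x0C cont=0 payload=0x0C=12: acc |= 12<<7 -> acc=1657 shift=14 [end]
Varint 1: bytes[0:2] = F9 0C -> value 1657 (2 byte(s))
  byte[2]=0xCC cont=1 payload=0x4C=76: acc |= 76<<0 -> acc=76 shift=7
  byte[3]=0x24 cont=0 payload=0x24=36: acc |= 36<<7 -> acc=4684 shift=14 [end]
Varint 2: bytes[2:4] = CC 24 -> value 4684 (2 byte(s))
  byte[4]=0xE3 cont=1 payload=0x63=99: acc |= 99<<0 -> acc=99 shift=7
  byte[5]=0xA1 cont=1 payload=0x21=33: acc |= 33<<7 -> acc=4323 shift=14
  byte[6]=0x55 cont=0 payload=0x55=85: acc |= 85<<14 -> acc=1396963 shift=21 [end]
Varint 3: bytes[4:7] = E3 A1 55 -> value 1396963 (3 byte(s))
  byte[7]=0xC8 cont=1 payload=0x48=72: acc |= 72<<0 -> acc=72 shift=7
  byte[8]=0xAA cont=1 payload=0x2A=42: acc |= 42<<7 -> acc=5448 shift=14
  byte[9]=0xCF cont=1 payload=0x4F=79: acc |= 79<<14 -> acc=1299784 shift=21
  byte[10]=0x73 cont=0 payload=0x73=115: acc |= 115<<21 -> acc=242472264 shift=28 [end]
Varint 4: bytes[7:11] = C8 AA CF 73 -> value 242472264 (4 byte(s))

Answer: 4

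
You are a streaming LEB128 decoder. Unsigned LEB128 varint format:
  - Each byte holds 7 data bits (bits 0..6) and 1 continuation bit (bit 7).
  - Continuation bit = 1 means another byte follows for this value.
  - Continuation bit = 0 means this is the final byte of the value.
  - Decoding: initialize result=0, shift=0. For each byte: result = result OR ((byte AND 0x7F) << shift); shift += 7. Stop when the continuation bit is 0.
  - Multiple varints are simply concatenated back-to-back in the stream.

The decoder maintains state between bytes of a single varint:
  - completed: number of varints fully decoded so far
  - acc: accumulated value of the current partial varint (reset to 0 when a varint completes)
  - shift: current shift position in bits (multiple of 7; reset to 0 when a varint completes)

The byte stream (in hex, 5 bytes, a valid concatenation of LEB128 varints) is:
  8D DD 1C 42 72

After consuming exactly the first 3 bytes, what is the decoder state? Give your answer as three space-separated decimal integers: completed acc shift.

Answer: 1 0 0

Derivation:
byte[0]=0x8D cont=1 payload=0x0D: acc |= 13<<0 -> completed=0 acc=13 shift=7
byte[1]=0xDD cont=1 payload=0x5D: acc |= 93<<7 -> completed=0 acc=11917 shift=14
byte[2]=0x1C cont=0 payload=0x1C: varint #1 complete (value=470669); reset -> completed=1 acc=0 shift=0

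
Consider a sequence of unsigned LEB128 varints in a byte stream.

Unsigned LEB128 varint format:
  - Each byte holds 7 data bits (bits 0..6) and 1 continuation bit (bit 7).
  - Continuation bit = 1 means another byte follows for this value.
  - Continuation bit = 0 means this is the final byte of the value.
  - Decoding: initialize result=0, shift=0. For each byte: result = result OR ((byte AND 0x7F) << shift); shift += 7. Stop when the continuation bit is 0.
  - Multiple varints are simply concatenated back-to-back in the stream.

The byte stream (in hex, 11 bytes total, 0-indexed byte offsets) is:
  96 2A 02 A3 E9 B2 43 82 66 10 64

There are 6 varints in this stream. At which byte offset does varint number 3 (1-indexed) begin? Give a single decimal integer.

Answer: 3

Derivation:
  byte[0]=0x96 cont=1 payload=0x16=22: acc |= 22<<0 -> acc=22 shift=7
  byte[1]=0x2A cont=0 payload=0x2A=42: acc |= 42<<7 -> acc=5398 shift=14 [end]
Varint 1: bytes[0:2] = 96 2A -> value 5398 (2 byte(s))
  byte[2]=0x02 cont=0 payload=0x02=2: acc |= 2<<0 -> acc=2 shift=7 [end]
Varint 2: bytes[2:3] = 02 -> value 2 (1 byte(s))
  byte[3]=0xA3 cont=1 payload=0x23=35: acc |= 35<<0 -> acc=35 shift=7
  byte[4]=0xE9 cont=1 payload=0x69=105: acc |= 105<<7 -> acc=13475 shift=14
  byte[5]=0xB2 cont=1 payload=0x32=50: acc |= 50<<14 -> acc=832675 shift=21
  byte[6]=0x43 cont=0 payload=0x43=67: acc |= 67<<21 -> acc=141341859 shift=28 [end]
Varint 3: bytes[3:7] = A3 E9 B2 43 -> value 141341859 (4 byte(s))
  byte[7]=0x82 cont=1 payload=0x02=2: acc |= 2<<0 -> acc=2 shift=7
  byte[8]=0x66 cont=0 payload=0x66=102: acc |= 102<<7 -> acc=13058 shift=14 [end]
Varint 4: bytes[7:9] = 82 66 -> value 13058 (2 byte(s))
  byte[9]=0x10 cont=0 payload=0x10=16: acc |= 16<<0 -> acc=16 shift=7 [end]
Varint 5: bytes[9:10] = 10 -> value 16 (1 byte(s))
  byte[10]=0x64 cont=0 payload=0x64=100: acc |= 100<<0 -> acc=100 shift=7 [end]
Varint 6: bytes[10:11] = 64 -> value 100 (1 byte(s))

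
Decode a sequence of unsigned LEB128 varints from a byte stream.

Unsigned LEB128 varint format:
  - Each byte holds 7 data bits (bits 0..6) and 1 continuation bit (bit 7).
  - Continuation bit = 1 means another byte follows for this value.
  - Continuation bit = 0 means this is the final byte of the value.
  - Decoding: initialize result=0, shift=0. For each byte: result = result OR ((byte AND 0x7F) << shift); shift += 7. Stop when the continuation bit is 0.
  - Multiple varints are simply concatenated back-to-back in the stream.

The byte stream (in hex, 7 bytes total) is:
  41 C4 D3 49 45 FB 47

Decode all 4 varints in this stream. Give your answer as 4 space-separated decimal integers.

  byte[0]=0x41 cont=0 payload=0x41=65: acc |= 65<<0 -> acc=65 shift=7 [end]
Varint 1: bytes[0:1] = 41 -> value 65 (1 byte(s))
  byte[1]=0xC4 cont=1 payload=0x44=68: acc |= 68<<0 -> acc=68 shift=7
  byte[2]=0xD3 cont=1 payload=0x53=83: acc |= 83<<7 -> acc=10692 shift=14
  byte[3]=0x49 cont=0 payload=0x49=73: acc |= 73<<14 -> acc=1206724 shift=21 [end]
Varint 2: bytes[1:4] = C4 D3 49 -> value 1206724 (3 byte(s))
  byte[4]=0x45 cont=0 payload=0x45=69: acc |= 69<<0 -> acc=69 shift=7 [end]
Varint 3: bytes[4:5] = 45 -> value 69 (1 byte(s))
  byte[5]=0xFB cont=1 payload=0x7B=123: acc |= 123<<0 -> acc=123 shift=7
  byte[6]=0x47 cont=0 payload=0x47=71: acc |= 71<<7 -> acc=9211 shift=14 [end]
Varint 4: bytes[5:7] = FB 47 -> value 9211 (2 byte(s))

Answer: 65 1206724 69 9211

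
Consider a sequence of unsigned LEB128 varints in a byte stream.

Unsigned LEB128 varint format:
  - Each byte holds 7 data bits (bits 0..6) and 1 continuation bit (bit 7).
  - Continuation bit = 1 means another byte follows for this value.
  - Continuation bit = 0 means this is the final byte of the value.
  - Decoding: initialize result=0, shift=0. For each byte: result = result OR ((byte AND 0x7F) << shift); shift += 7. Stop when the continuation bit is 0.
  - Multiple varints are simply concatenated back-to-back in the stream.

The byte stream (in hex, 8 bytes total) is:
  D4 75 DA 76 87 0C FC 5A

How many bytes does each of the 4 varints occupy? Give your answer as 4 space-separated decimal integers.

Answer: 2 2 2 2

Derivation:
  byte[0]=0xD4 cont=1 payload=0x54=84: acc |= 84<<0 -> acc=84 shift=7
  byte[1]=0x75 cont=0 payload=0x75=117: acc |= 117<<7 -> acc=15060 shift=14 [end]
Varint 1: bytes[0:2] = D4 75 -> value 15060 (2 byte(s))
  byte[2]=0xDA cont=1 payload=0x5A=90: acc |= 90<<0 -> acc=90 shift=7
  byte[3]=0x76 cont=0 payload=0x76=118: acc |= 118<<7 -> acc=15194 shift=14 [end]
Varint 2: bytes[2:4] = DA 76 -> value 15194 (2 byte(s))
  byte[4]=0x87 cont=1 payload=0x07=7: acc |= 7<<0 -> acc=7 shift=7
  byte[5]=0x0C cont=0 payload=0x0C=12: acc |= 12<<7 -> acc=1543 shift=14 [end]
Varint 3: bytes[4:6] = 87 0C -> value 1543 (2 byte(s))
  byte[6]=0xFC cont=1 payload=0x7C=124: acc |= 124<<0 -> acc=124 shift=7
  byte[7]=0x5A cont=0 payload=0x5A=90: acc |= 90<<7 -> acc=11644 shift=14 [end]
Varint 4: bytes[6:8] = FC 5A -> value 11644 (2 byte(s))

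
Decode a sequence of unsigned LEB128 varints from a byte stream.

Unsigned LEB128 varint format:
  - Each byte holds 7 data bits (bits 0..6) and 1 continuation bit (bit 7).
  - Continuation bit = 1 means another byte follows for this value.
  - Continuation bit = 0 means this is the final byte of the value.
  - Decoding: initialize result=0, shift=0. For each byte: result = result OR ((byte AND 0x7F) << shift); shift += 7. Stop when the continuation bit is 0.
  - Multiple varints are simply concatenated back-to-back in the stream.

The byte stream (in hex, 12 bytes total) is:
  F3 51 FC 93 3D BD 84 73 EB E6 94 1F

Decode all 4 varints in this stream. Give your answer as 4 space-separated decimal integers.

Answer: 10483 1001980 1884733 65352555

Derivation:
  byte[0]=0xF3 cont=1 payload=0x73=115: acc |= 115<<0 -> acc=115 shift=7
  byte[1]=0x51 cont=0 payload=0x51=81: acc |= 81<<7 -> acc=10483 shift=14 [end]
Varint 1: bytes[0:2] = F3 51 -> value 10483 (2 byte(s))
  byte[2]=0xFC cont=1 payload=0x7C=124: acc |= 124<<0 -> acc=124 shift=7
  byte[3]=0x93 cont=1 payload=0x13=19: acc |= 19<<7 -> acc=2556 shift=14
  byte[4]=0x3D cont=0 payload=0x3D=61: acc |= 61<<14 -> acc=1001980 shift=21 [end]
Varint 2: bytes[2:5] = FC 93 3D -> value 1001980 (3 byte(s))
  byte[5]=0xBD cont=1 payload=0x3D=61: acc |= 61<<0 -> acc=61 shift=7
  byte[6]=0x84 cont=1 payload=0x04=4: acc |= 4<<7 -> acc=573 shift=14
  byte[7]=0x73 cont=0 payload=0x73=115: acc |= 115<<14 -> acc=1884733 shift=21 [end]
Varint 3: bytes[5:8] = BD 84 73 -> value 1884733 (3 byte(s))
  byte[8]=0xEB cont=1 payload=0x6B=107: acc |= 107<<0 -> acc=107 shift=7
  byte[9]=0xE6 cont=1 payload=0x66=102: acc |= 102<<7 -> acc=13163 shift=14
  byte[10]=0x94 cont=1 payload=0x14=20: acc |= 20<<14 -> acc=340843 shift=21
  byte[11]=0x1F cont=0 payload=0x1F=31: acc |= 31<<21 -> acc=65352555 shift=28 [end]
Varint 4: bytes[8:12] = EB E6 94 1F -> value 65352555 (4 byte(s))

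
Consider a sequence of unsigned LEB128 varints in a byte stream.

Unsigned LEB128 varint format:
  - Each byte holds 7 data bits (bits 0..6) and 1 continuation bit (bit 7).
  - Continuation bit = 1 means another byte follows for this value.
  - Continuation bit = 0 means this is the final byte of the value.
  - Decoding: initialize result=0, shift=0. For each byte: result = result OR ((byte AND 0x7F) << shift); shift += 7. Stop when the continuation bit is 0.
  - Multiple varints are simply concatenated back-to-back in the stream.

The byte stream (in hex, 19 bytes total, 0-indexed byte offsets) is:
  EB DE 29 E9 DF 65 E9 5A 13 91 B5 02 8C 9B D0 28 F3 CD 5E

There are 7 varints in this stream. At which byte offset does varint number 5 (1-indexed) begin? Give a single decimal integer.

  byte[0]=0xEB cont=1 payload=0x6B=107: acc |= 107<<0 -> acc=107 shift=7
  byte[1]=0xDE cont=1 payload=0x5E=94: acc |= 94<<7 -> acc=12139 shift=14
  byte[2]=0x29 cont=0 payload=0x29=41: acc |= 41<<14 -> acc=683883 shift=21 [end]
Varint 1: bytes[0:3] = EB DE 29 -> value 683883 (3 byte(s))
  byte[3]=0xE9 cont=1 payload=0x69=105: acc |= 105<<0 -> acc=105 shift=7
  byte[4]=0xDF cont=1 payload=0x5F=95: acc |= 95<<7 -> acc=12265 shift=14
  byte[5]=0x65 cont=0 payload=0x65=101: acc |= 101<<14 -> acc=1667049 shift=21 [end]
Varint 2: bytes[3:6] = E9 DF 65 -> value 1667049 (3 byte(s))
  byte[6]=0xE9 cont=1 payload=0x69=105: acc |= 105<<0 -> acc=105 shift=7
  byte[7]=0x5A cont=0 payload=0x5A=90: acc |= 90<<7 -> acc=11625 shift=14 [end]
Varint 3: bytes[6:8] = E9 5A -> value 11625 (2 byte(s))
  byte[8]=0x13 cont=0 payload=0x13=19: acc |= 19<<0 -> acc=19 shift=7 [end]
Varint 4: bytes[8:9] = 13 -> value 19 (1 byte(s))
  byte[9]=0x91 cont=1 payload=0x11=17: acc |= 17<<0 -> acc=17 shift=7
  byte[10]=0xB5 cont=1 payload=0x35=53: acc |= 53<<7 -> acc=6801 shift=14
  byte[11]=0x02 cont=0 payload=0x02=2: acc |= 2<<14 -> acc=39569 shift=21 [end]
Varint 5: bytes[9:12] = 91 B5 02 -> value 39569 (3 byte(s))
  byte[12]=0x8C cont=1 payload=0x0C=12: acc |= 12<<0 -> acc=12 shift=7
  byte[13]=0x9B cont=1 payload=0x1B=27: acc |= 27<<7 -> acc=3468 shift=14
  byte[14]=0xD0 cont=1 payload=0x50=80: acc |= 80<<14 -> acc=1314188 shift=21
  byte[15]=0x28 cont=0 payload=0x28=40: acc |= 40<<21 -> acc=85200268 shift=28 [end]
Varint 6: bytes[12:16] = 8C 9B D0 28 -> value 85200268 (4 byte(s))
  byte[16]=0xF3 cont=1 payload=0x73=115: acc |= 115<<0 -> acc=115 shift=7
  byte[17]=0xCD cont=1 payload=0x4D=77: acc |= 77<<7 -> acc=9971 shift=14
  byte[18]=0x5E cont=0 payload=0x5E=94: acc |= 94<<14 -> acc=1550067 shift=21 [end]
Varint 7: bytes[16:19] = F3 CD 5E -> value 1550067 (3 byte(s))

Answer: 9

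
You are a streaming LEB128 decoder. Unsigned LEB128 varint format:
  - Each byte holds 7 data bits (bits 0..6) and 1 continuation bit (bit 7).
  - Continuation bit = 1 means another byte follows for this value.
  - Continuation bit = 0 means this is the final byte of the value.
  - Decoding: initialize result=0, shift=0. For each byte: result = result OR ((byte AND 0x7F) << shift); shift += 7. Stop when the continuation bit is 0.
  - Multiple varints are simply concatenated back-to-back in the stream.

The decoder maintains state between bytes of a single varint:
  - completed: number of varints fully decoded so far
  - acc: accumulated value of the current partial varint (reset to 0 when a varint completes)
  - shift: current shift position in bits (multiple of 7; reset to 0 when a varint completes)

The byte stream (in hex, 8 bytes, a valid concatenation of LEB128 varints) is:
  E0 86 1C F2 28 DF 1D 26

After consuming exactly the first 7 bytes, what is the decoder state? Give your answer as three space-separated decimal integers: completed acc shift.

Answer: 3 0 0

Derivation:
byte[0]=0xE0 cont=1 payload=0x60: acc |= 96<<0 -> completed=0 acc=96 shift=7
byte[1]=0x86 cont=1 payload=0x06: acc |= 6<<7 -> completed=0 acc=864 shift=14
byte[2]=0x1C cont=0 payload=0x1C: varint #1 complete (value=459616); reset -> completed=1 acc=0 shift=0
byte[3]=0xF2 cont=1 payload=0x72: acc |= 114<<0 -> completed=1 acc=114 shift=7
byte[4]=0x28 cont=0 payload=0x28: varint #2 complete (value=5234); reset -> completed=2 acc=0 shift=0
byte[5]=0xDF cont=1 payload=0x5F: acc |= 95<<0 -> completed=2 acc=95 shift=7
byte[6]=0x1D cont=0 payload=0x1D: varint #3 complete (value=3807); reset -> completed=3 acc=0 shift=0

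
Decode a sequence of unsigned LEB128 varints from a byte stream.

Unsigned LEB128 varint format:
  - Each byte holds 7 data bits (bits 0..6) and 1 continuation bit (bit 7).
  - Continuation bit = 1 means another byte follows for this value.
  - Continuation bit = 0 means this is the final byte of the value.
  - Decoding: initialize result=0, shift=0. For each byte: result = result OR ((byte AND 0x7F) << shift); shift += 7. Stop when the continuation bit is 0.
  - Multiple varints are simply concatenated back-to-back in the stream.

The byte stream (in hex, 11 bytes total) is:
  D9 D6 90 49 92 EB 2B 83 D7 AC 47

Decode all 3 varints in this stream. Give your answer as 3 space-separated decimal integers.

Answer: 153365337 718226 149629827

Derivation:
  byte[0]=0xD9 cont=1 payload=0x59=89: acc |= 89<<0 -> acc=89 shift=7
  byte[1]=0xD6 cont=1 payload=0x56=86: acc |= 86<<7 -> acc=11097 shift=14
  byte[2]=0x90 cont=1 payload=0x10=16: acc |= 16<<14 -> acc=273241 shift=21
  byte[3]=0x49 cont=0 payload=0x49=73: acc |= 73<<21 -> acc=153365337 shift=28 [end]
Varint 1: bytes[0:4] = D9 D6 90 49 -> value 153365337 (4 byte(s))
  byte[4]=0x92 cont=1 payload=0x12=18: acc |= 18<<0 -> acc=18 shift=7
  byte[5]=0xEB cont=1 payload=0x6B=107: acc |= 107<<7 -> acc=13714 shift=14
  byte[6]=0x2B cont=0 payload=0x2B=43: acc |= 43<<14 -> acc=718226 shift=21 [end]
Varint 2: bytes[4:7] = 92 EB 2B -> value 718226 (3 byte(s))
  byte[7]=0x83 cont=1 payload=0x03=3: acc |= 3<<0 -> acc=3 shift=7
  byte[8]=0xD7 cont=1 payload=0x57=87: acc |= 87<<7 -> acc=11139 shift=14
  byte[9]=0xAC cont=1 payload=0x2C=44: acc |= 44<<14 -> acc=732035 shift=21
  byte[10]=0x47 cont=0 payload=0x47=71: acc |= 71<<21 -> acc=149629827 shift=28 [end]
Varint 3: bytes[7:11] = 83 D7 AC 47 -> value 149629827 (4 byte(s))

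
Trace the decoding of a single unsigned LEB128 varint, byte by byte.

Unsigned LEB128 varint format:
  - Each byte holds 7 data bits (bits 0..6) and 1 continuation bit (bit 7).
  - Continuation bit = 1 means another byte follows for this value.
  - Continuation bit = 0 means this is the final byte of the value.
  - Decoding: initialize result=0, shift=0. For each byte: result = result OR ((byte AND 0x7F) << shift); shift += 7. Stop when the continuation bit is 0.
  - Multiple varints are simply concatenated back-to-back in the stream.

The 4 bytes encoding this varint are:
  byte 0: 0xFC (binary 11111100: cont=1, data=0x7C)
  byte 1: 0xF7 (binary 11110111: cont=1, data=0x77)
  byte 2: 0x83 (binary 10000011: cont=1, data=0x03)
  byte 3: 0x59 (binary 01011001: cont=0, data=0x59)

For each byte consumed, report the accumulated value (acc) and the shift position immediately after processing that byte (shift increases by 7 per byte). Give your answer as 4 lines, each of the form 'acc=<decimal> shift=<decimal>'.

byte 0=0xFC: payload=0x7C=124, contrib = 124<<0 = 124; acc -> 124, shift -> 7
byte 1=0xF7: payload=0x77=119, contrib = 119<<7 = 15232; acc -> 15356, shift -> 14
byte 2=0x83: payload=0x03=3, contrib = 3<<14 = 49152; acc -> 64508, shift -> 21
byte 3=0x59: payload=0x59=89, contrib = 89<<21 = 186646528; acc -> 186711036, shift -> 28

Answer: acc=124 shift=7
acc=15356 shift=14
acc=64508 shift=21
acc=186711036 shift=28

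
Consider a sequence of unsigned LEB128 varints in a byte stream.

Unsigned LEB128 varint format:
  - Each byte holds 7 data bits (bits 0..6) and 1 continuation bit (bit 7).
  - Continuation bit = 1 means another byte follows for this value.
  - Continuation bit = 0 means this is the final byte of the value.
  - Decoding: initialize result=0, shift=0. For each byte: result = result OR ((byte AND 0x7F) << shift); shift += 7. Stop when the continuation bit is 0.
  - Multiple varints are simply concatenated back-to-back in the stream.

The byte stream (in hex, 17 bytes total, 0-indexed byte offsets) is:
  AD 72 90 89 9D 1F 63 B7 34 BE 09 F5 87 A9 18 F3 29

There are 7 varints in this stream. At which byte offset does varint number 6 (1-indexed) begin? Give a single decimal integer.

Answer: 11

Derivation:
  byte[0]=0xAD cont=1 payload=0x2D=45: acc |= 45<<0 -> acc=45 shift=7
  byte[1]=0x72 cont=0 payload=0x72=114: acc |= 114<<7 -> acc=14637 shift=14 [end]
Varint 1: bytes[0:2] = AD 72 -> value 14637 (2 byte(s))
  byte[2]=0x90 cont=1 payload=0x10=16: acc |= 16<<0 -> acc=16 shift=7
  byte[3]=0x89 cont=1 payload=0x09=9: acc |= 9<<7 -> acc=1168 shift=14
  byte[4]=0x9D cont=1 payload=0x1D=29: acc |= 29<<14 -> acc=476304 shift=21
  byte[5]=0x1F cont=0 payload=0x1F=31: acc |= 31<<21 -> acc=65488016 shift=28 [end]
Varint 2: bytes[2:6] = 90 89 9D 1F -> value 65488016 (4 byte(s))
  byte[6]=0x63 cont=0 payload=0x63=99: acc |= 99<<0 -> acc=99 shift=7 [end]
Varint 3: bytes[6:7] = 63 -> value 99 (1 byte(s))
  byte[7]=0xB7 cont=1 payload=0x37=55: acc |= 55<<0 -> acc=55 shift=7
  byte[8]=0x34 cont=0 payload=0x34=52: acc |= 52<<7 -> acc=6711 shift=14 [end]
Varint 4: bytes[7:9] = B7 34 -> value 6711 (2 byte(s))
  byte[9]=0xBE cont=1 payload=0x3E=62: acc |= 62<<0 -> acc=62 shift=7
  byte[10]=0x09 cont=0 payload=0x09=9: acc |= 9<<7 -> acc=1214 shift=14 [end]
Varint 5: bytes[9:11] = BE 09 -> value 1214 (2 byte(s))
  byte[11]=0xF5 cont=1 payload=0x75=117: acc |= 117<<0 -> acc=117 shift=7
  byte[12]=0x87 cont=1 payload=0x07=7: acc |= 7<<7 -> acc=1013 shift=14
  byte[13]=0xA9 cont=1 payload=0x29=41: acc |= 41<<14 -> acc=672757 shift=21
  byte[14]=0x18 cont=0 payload=0x18=24: acc |= 24<<21 -> acc=51004405 shift=28 [end]
Varint 6: bytes[11:15] = F5 87 A9 18 -> value 51004405 (4 byte(s))
  byte[15]=0xF3 cont=1 payload=0x73=115: acc |= 115<<0 -> acc=115 shift=7
  byte[16]=0x29 cont=0 payload=0x29=41: acc |= 41<<7 -> acc=5363 shift=14 [end]
Varint 7: bytes[15:17] = F3 29 -> value 5363 (2 byte(s))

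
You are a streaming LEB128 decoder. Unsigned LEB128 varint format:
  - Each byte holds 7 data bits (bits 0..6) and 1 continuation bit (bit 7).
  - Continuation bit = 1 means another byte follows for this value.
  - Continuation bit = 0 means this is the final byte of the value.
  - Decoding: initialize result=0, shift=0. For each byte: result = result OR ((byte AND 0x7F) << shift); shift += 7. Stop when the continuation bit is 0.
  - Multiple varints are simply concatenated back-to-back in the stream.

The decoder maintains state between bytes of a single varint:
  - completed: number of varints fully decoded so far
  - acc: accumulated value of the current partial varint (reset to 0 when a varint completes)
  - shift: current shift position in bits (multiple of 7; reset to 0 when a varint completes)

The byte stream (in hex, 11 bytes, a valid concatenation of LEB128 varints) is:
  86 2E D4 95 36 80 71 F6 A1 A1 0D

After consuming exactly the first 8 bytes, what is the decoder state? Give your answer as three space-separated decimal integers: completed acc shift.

byte[0]=0x86 cont=1 payload=0x06: acc |= 6<<0 -> completed=0 acc=6 shift=7
byte[1]=0x2E cont=0 payload=0x2E: varint #1 complete (value=5894); reset -> completed=1 acc=0 shift=0
byte[2]=0xD4 cont=1 payload=0x54: acc |= 84<<0 -> completed=1 acc=84 shift=7
byte[3]=0x95 cont=1 payload=0x15: acc |= 21<<7 -> completed=1 acc=2772 shift=14
byte[4]=0x36 cont=0 payload=0x36: varint #2 complete (value=887508); reset -> completed=2 acc=0 shift=0
byte[5]=0x80 cont=1 payload=0x00: acc |= 0<<0 -> completed=2 acc=0 shift=7
byte[6]=0x71 cont=0 payload=0x71: varint #3 complete (value=14464); reset -> completed=3 acc=0 shift=0
byte[7]=0xF6 cont=1 payload=0x76: acc |= 118<<0 -> completed=3 acc=118 shift=7

Answer: 3 118 7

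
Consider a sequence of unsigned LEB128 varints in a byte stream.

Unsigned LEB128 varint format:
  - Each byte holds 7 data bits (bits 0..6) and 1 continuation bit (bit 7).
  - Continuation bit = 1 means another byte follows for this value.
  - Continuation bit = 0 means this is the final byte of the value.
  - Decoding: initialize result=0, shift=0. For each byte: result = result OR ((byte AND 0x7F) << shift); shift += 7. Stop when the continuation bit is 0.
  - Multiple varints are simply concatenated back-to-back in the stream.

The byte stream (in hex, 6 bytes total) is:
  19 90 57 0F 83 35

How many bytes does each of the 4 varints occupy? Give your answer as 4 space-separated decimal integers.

  byte[0]=0x19 cont=0 payload=0x19=25: acc |= 25<<0 -> acc=25 shift=7 [end]
Varint 1: bytes[0:1] = 19 -> value 25 (1 byte(s))
  byte[1]=0x90 cont=1 payload=0x10=16: acc |= 16<<0 -> acc=16 shift=7
  byte[2]=0x57 cont=0 payload=0x57=87: acc |= 87<<7 -> acc=11152 shift=14 [end]
Varint 2: bytes[1:3] = 90 57 -> value 11152 (2 byte(s))
  byte[3]=0x0F cont=0 payload=0x0F=15: acc |= 15<<0 -> acc=15 shift=7 [end]
Varint 3: bytes[3:4] = 0F -> value 15 (1 byte(s))
  byte[4]=0x83 cont=1 payload=0x03=3: acc |= 3<<0 -> acc=3 shift=7
  byte[5]=0x35 cont=0 payload=0x35=53: acc |= 53<<7 -> acc=6787 shift=14 [end]
Varint 4: bytes[4:6] = 83 35 -> value 6787 (2 byte(s))

Answer: 1 2 1 2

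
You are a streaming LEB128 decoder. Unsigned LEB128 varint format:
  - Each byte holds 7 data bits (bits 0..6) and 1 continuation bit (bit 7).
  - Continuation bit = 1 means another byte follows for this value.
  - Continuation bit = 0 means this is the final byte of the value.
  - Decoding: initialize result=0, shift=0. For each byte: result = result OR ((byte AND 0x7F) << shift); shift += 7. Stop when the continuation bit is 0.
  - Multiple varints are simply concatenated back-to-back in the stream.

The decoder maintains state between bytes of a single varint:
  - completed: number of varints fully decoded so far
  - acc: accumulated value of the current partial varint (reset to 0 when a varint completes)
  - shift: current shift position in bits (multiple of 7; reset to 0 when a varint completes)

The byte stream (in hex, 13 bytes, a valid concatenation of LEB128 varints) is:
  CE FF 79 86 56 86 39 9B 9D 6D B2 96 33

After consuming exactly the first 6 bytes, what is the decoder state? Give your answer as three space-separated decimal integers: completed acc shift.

Answer: 2 6 7

Derivation:
byte[0]=0xCE cont=1 payload=0x4E: acc |= 78<<0 -> completed=0 acc=78 shift=7
byte[1]=0xFF cont=1 payload=0x7F: acc |= 127<<7 -> completed=0 acc=16334 shift=14
byte[2]=0x79 cont=0 payload=0x79: varint #1 complete (value=1998798); reset -> completed=1 acc=0 shift=0
byte[3]=0x86 cont=1 payload=0x06: acc |= 6<<0 -> completed=1 acc=6 shift=7
byte[4]=0x56 cont=0 payload=0x56: varint #2 complete (value=11014); reset -> completed=2 acc=0 shift=0
byte[5]=0x86 cont=1 payload=0x06: acc |= 6<<0 -> completed=2 acc=6 shift=7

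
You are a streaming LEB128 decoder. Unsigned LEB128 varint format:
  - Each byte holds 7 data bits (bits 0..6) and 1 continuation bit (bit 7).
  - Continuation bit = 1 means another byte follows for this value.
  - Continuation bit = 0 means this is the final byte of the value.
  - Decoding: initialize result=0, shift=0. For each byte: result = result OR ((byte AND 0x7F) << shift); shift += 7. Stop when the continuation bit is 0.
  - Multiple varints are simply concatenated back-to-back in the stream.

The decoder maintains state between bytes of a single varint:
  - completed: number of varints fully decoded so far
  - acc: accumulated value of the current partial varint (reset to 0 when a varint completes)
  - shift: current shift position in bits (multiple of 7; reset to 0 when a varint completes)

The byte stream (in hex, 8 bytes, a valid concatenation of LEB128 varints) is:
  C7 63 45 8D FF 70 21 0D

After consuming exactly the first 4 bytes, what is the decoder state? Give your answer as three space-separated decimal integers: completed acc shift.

Answer: 2 13 7

Derivation:
byte[0]=0xC7 cont=1 payload=0x47: acc |= 71<<0 -> completed=0 acc=71 shift=7
byte[1]=0x63 cont=0 payload=0x63: varint #1 complete (value=12743); reset -> completed=1 acc=0 shift=0
byte[2]=0x45 cont=0 payload=0x45: varint #2 complete (value=69); reset -> completed=2 acc=0 shift=0
byte[3]=0x8D cont=1 payload=0x0D: acc |= 13<<0 -> completed=2 acc=13 shift=7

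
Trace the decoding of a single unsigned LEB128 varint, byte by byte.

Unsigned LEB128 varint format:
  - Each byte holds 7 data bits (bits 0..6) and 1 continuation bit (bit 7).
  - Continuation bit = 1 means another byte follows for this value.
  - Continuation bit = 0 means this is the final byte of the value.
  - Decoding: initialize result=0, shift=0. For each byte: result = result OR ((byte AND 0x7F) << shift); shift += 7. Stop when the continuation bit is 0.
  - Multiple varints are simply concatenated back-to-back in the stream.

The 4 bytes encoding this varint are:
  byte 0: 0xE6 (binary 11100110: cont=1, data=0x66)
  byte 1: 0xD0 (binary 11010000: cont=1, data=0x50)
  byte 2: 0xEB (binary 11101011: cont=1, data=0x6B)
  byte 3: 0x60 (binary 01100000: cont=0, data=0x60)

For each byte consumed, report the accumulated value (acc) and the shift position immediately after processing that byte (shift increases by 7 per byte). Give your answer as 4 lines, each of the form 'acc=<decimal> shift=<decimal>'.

Answer: acc=102 shift=7
acc=10342 shift=14
acc=1763430 shift=21
acc=203090022 shift=28

Derivation:
byte 0=0xE6: payload=0x66=102, contrib = 102<<0 = 102; acc -> 102, shift -> 7
byte 1=0xD0: payload=0x50=80, contrib = 80<<7 = 10240; acc -> 10342, shift -> 14
byte 2=0xEB: payload=0x6B=107, contrib = 107<<14 = 1753088; acc -> 1763430, shift -> 21
byte 3=0x60: payload=0x60=96, contrib = 96<<21 = 201326592; acc -> 203090022, shift -> 28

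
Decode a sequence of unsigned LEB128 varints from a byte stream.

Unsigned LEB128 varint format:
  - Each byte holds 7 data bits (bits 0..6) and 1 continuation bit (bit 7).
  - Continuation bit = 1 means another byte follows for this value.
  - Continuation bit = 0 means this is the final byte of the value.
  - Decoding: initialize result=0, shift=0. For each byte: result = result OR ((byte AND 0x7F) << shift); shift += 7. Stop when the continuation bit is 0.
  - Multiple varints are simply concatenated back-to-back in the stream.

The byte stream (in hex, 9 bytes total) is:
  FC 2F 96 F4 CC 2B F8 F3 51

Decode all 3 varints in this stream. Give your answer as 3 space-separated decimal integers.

Answer: 6140 91437590 1341944

Derivation:
  byte[0]=0xFC cont=1 payload=0x7C=124: acc |= 124<<0 -> acc=124 shift=7
  byte[1]=0x2F cont=0 payload=0x2F=47: acc |= 47<<7 -> acc=6140 shift=14 [end]
Varint 1: bytes[0:2] = FC 2F -> value 6140 (2 byte(s))
  byte[2]=0x96 cont=1 payload=0x16=22: acc |= 22<<0 -> acc=22 shift=7
  byte[3]=0xF4 cont=1 payload=0x74=116: acc |= 116<<7 -> acc=14870 shift=14
  byte[4]=0xCC cont=1 payload=0x4C=76: acc |= 76<<14 -> acc=1260054 shift=21
  byte[5]=0x2B cont=0 payload=0x2B=43: acc |= 43<<21 -> acc=91437590 shift=28 [end]
Varint 2: bytes[2:6] = 96 F4 CC 2B -> value 91437590 (4 byte(s))
  byte[6]=0xF8 cont=1 payload=0x78=120: acc |= 120<<0 -> acc=120 shift=7
  byte[7]=0xF3 cont=1 payload=0x73=115: acc |= 115<<7 -> acc=14840 shift=14
  byte[8]=0x51 cont=0 payload=0x51=81: acc |= 81<<14 -> acc=1341944 shift=21 [end]
Varint 3: bytes[6:9] = F8 F3 51 -> value 1341944 (3 byte(s))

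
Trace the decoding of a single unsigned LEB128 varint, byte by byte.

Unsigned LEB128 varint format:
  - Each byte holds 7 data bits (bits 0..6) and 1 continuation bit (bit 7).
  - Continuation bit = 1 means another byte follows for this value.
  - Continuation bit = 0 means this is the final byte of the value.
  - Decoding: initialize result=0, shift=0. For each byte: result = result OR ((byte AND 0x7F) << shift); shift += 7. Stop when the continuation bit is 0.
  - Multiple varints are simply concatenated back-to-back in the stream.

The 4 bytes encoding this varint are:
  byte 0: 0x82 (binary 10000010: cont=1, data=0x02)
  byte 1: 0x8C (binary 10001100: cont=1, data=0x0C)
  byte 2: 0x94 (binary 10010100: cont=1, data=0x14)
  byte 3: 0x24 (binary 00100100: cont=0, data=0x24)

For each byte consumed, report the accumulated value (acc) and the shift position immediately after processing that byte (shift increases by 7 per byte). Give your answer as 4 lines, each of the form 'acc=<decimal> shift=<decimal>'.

byte 0=0x82: payload=0x02=2, contrib = 2<<0 = 2; acc -> 2, shift -> 7
byte 1=0x8C: payload=0x0C=12, contrib = 12<<7 = 1536; acc -> 1538, shift -> 14
byte 2=0x94: payload=0x14=20, contrib = 20<<14 = 327680; acc -> 329218, shift -> 21
byte 3=0x24: payload=0x24=36, contrib = 36<<21 = 75497472; acc -> 75826690, shift -> 28

Answer: acc=2 shift=7
acc=1538 shift=14
acc=329218 shift=21
acc=75826690 shift=28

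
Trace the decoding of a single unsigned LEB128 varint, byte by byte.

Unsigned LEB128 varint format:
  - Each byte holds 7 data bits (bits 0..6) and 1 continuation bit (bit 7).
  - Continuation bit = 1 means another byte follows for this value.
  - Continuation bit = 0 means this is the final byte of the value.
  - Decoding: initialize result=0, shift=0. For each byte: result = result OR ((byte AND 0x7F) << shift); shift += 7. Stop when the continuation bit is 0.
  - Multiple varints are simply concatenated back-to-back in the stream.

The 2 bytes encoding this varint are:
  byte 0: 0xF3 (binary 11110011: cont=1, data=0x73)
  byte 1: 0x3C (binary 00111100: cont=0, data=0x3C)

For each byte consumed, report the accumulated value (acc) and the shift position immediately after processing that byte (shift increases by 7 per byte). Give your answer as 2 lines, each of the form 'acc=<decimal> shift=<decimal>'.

Answer: acc=115 shift=7
acc=7795 shift=14

Derivation:
byte 0=0xF3: payload=0x73=115, contrib = 115<<0 = 115; acc -> 115, shift -> 7
byte 1=0x3C: payload=0x3C=60, contrib = 60<<7 = 7680; acc -> 7795, shift -> 14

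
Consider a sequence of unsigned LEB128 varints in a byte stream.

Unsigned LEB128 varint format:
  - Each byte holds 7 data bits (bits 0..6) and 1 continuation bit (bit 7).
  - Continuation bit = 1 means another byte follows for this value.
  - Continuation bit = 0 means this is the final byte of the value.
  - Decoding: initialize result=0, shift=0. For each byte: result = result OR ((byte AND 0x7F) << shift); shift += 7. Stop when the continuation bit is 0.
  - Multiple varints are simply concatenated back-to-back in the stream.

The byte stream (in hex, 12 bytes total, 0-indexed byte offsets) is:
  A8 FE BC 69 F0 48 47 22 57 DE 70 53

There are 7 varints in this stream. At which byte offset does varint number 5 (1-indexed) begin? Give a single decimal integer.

  byte[0]=0xA8 cont=1 payload=0x28=40: acc |= 40<<0 -> acc=40 shift=7
  byte[1]=0xFE cont=1 payload=0x7E=126: acc |= 126<<7 -> acc=16168 shift=14
  byte[2]=0xBC cont=1 payload=0x3C=60: acc |= 60<<14 -> acc=999208 shift=21
  byte[3]=0x69 cont=0 payload=0x69=105: acc |= 105<<21 -> acc=221200168 shift=28 [end]
Varint 1: bytes[0:4] = A8 FE BC 69 -> value 221200168 (4 byte(s))
  byte[4]=0xF0 cont=1 payload=0x70=112: acc |= 112<<0 -> acc=112 shift=7
  byte[5]=0x48 cont=0 payload=0x48=72: acc |= 72<<7 -> acc=9328 shift=14 [end]
Varint 2: bytes[4:6] = F0 48 -> value 9328 (2 byte(s))
  byte[6]=0x47 cont=0 payload=0x47=71: acc |= 71<<0 -> acc=71 shift=7 [end]
Varint 3: bytes[6:7] = 47 -> value 71 (1 byte(s))
  byte[7]=0x22 cont=0 payload=0x22=34: acc |= 34<<0 -> acc=34 shift=7 [end]
Varint 4: bytes[7:8] = 22 -> value 34 (1 byte(s))
  byte[8]=0x57 cont=0 payload=0x57=87: acc |= 87<<0 -> acc=87 shift=7 [end]
Varint 5: bytes[8:9] = 57 -> value 87 (1 byte(s))
  byte[9]=0xDE cont=1 payload=0x5E=94: acc |= 94<<0 -> acc=94 shift=7
  byte[10]=0x70 cont=0 payload=0x70=112: acc |= 112<<7 -> acc=14430 shift=14 [end]
Varint 6: bytes[9:11] = DE 70 -> value 14430 (2 byte(s))
  byte[11]=0x53 cont=0 payload=0x53=83: acc |= 83<<0 -> acc=83 shift=7 [end]
Varint 7: bytes[11:12] = 53 -> value 83 (1 byte(s))

Answer: 8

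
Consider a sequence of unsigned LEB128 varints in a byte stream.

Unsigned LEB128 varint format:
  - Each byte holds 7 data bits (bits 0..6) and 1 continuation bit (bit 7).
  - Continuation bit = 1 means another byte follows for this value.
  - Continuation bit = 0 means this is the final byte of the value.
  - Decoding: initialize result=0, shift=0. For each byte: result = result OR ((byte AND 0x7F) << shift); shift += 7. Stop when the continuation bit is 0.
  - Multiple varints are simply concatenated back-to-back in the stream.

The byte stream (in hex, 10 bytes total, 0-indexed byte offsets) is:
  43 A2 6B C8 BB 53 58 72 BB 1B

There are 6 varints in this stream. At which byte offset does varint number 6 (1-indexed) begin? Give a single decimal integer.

  byte[0]=0x43 cont=0 payload=0x43=67: acc |= 67<<0 -> acc=67 shift=7 [end]
Varint 1: bytes[0:1] = 43 -> value 67 (1 byte(s))
  byte[1]=0xA2 cont=1 payload=0x22=34: acc |= 34<<0 -> acc=34 shift=7
  byte[2]=0x6B cont=0 payload=0x6B=107: acc |= 107<<7 -> acc=13730 shift=14 [end]
Varint 2: bytes[1:3] = A2 6B -> value 13730 (2 byte(s))
  byte[3]=0xC8 cont=1 payload=0x48=72: acc |= 72<<0 -> acc=72 shift=7
  byte[4]=0xBB cont=1 payload=0x3B=59: acc |= 59<<7 -> acc=7624 shift=14
  byte[5]=0x53 cont=0 payload=0x53=83: acc |= 83<<14 -> acc=1367496 shift=21 [end]
Varint 3: bytes[3:6] = C8 BB 53 -> value 1367496 (3 byte(s))
  byte[6]=0x58 cont=0 payload=0x58=88: acc |= 88<<0 -> acc=88 shift=7 [end]
Varint 4: bytes[6:7] = 58 -> value 88 (1 byte(s))
  byte[7]=0x72 cont=0 payload=0x72=114: acc |= 114<<0 -> acc=114 shift=7 [end]
Varint 5: bytes[7:8] = 72 -> value 114 (1 byte(s))
  byte[8]=0xBB cont=1 payload=0x3B=59: acc |= 59<<0 -> acc=59 shift=7
  byte[9]=0x1B cont=0 payload=0x1B=27: acc |= 27<<7 -> acc=3515 shift=14 [end]
Varint 6: bytes[8:10] = BB 1B -> value 3515 (2 byte(s))

Answer: 8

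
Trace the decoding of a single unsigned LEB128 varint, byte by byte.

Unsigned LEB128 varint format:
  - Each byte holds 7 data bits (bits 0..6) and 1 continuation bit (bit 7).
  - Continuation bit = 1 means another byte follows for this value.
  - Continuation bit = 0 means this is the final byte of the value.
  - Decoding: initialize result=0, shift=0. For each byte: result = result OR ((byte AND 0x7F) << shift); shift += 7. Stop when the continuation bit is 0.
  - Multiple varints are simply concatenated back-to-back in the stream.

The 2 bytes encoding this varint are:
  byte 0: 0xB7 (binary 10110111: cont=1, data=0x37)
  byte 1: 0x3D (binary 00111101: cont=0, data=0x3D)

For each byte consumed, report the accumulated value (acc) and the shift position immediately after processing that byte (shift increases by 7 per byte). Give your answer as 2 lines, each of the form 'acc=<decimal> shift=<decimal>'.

byte 0=0xB7: payload=0x37=55, contrib = 55<<0 = 55; acc -> 55, shift -> 7
byte 1=0x3D: payload=0x3D=61, contrib = 61<<7 = 7808; acc -> 7863, shift -> 14

Answer: acc=55 shift=7
acc=7863 shift=14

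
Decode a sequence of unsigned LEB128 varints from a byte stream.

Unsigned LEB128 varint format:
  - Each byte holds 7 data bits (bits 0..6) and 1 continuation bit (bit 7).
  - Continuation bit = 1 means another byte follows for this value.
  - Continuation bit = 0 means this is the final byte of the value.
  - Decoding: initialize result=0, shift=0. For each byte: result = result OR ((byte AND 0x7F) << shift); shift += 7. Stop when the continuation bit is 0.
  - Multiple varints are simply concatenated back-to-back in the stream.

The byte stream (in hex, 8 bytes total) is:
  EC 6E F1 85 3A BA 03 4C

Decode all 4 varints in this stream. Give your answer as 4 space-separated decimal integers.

  byte[0]=0xEC cont=1 payload=0x6C=108: acc |= 108<<0 -> acc=108 shift=7
  byte[1]=0x6E cont=0 payload=0x6E=110: acc |= 110<<7 -> acc=14188 shift=14 [end]
Varint 1: bytes[0:2] = EC 6E -> value 14188 (2 byte(s))
  byte[2]=0xF1 cont=1 payload=0x71=113: acc |= 113<<0 -> acc=113 shift=7
  byte[3]=0x85 cont=1 payload=0x05=5: acc |= 5<<7 -> acc=753 shift=14
  byte[4]=0x3A cont=0 payload=0x3A=58: acc |= 58<<14 -> acc=951025 shift=21 [end]
Varint 2: bytes[2:5] = F1 85 3A -> value 951025 (3 byte(s))
  byte[5]=0xBA cont=1 payload=0x3A=58: acc |= 58<<0 -> acc=58 shift=7
  byte[6]=0x03 cont=0 payload=0x03=3: acc |= 3<<7 -> acc=442 shift=14 [end]
Varint 3: bytes[5:7] = BA 03 -> value 442 (2 byte(s))
  byte[7]=0x4C cont=0 payload=0x4C=76: acc |= 76<<0 -> acc=76 shift=7 [end]
Varint 4: bytes[7:8] = 4C -> value 76 (1 byte(s))

Answer: 14188 951025 442 76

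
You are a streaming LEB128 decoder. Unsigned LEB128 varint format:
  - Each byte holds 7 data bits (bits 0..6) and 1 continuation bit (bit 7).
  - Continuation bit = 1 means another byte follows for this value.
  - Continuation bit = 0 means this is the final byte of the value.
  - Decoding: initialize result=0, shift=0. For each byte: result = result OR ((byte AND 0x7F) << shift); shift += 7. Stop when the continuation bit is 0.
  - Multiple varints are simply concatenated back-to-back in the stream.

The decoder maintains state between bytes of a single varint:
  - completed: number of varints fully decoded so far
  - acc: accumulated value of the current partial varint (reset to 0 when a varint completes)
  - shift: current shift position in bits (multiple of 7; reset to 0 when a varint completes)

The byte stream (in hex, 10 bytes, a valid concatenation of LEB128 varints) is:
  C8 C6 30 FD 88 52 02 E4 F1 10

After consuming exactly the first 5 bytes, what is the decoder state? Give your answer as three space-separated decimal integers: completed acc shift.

byte[0]=0xC8 cont=1 payload=0x48: acc |= 72<<0 -> completed=0 acc=72 shift=7
byte[1]=0xC6 cont=1 payload=0x46: acc |= 70<<7 -> completed=0 acc=9032 shift=14
byte[2]=0x30 cont=0 payload=0x30: varint #1 complete (value=795464); reset -> completed=1 acc=0 shift=0
byte[3]=0xFD cont=1 payload=0x7D: acc |= 125<<0 -> completed=1 acc=125 shift=7
byte[4]=0x88 cont=1 payload=0x08: acc |= 8<<7 -> completed=1 acc=1149 shift=14

Answer: 1 1149 14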